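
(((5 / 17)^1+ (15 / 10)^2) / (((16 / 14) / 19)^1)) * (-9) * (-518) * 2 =53633979 / 136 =394367.49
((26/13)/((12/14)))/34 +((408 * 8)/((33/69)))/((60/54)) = 6142.32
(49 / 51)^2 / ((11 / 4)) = 9604 / 28611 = 0.34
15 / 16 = 0.94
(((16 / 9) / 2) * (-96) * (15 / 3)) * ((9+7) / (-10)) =2048 / 3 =682.67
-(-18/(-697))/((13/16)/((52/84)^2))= -416/34153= -0.01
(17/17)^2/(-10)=-1/10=-0.10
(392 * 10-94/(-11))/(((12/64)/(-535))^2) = 3166445350400/99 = 31984296468.69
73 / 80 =0.91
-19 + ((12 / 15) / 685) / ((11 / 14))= -715769 / 37675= -19.00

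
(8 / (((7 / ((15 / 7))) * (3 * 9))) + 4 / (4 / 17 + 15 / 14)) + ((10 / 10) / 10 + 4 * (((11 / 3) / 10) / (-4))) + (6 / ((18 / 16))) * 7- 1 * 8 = 22093972 / 685755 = 32.22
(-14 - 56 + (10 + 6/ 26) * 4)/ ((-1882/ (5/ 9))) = 0.01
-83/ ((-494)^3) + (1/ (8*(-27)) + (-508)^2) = 419992980607885/ 1627476084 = 258064.00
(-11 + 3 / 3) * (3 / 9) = -10 / 3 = -3.33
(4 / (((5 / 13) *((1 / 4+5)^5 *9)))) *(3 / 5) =53248 / 306307575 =0.00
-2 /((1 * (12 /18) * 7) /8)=-24 /7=-3.43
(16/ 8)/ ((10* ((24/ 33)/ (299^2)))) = 983411/ 40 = 24585.28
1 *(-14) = -14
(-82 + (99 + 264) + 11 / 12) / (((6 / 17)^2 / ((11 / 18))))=10754557 / 7776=1383.04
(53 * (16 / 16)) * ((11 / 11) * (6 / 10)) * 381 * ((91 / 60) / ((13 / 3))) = 424053 / 100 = 4240.53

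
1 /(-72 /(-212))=53 /18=2.94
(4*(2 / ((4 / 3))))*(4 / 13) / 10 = 12 / 65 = 0.18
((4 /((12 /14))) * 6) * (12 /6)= 56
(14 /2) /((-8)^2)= 7 /64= 0.11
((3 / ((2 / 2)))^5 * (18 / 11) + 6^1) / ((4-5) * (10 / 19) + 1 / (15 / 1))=-1265400 / 1441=-878.14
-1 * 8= -8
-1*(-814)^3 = 539353144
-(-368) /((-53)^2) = 368 /2809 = 0.13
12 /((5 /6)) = 14.40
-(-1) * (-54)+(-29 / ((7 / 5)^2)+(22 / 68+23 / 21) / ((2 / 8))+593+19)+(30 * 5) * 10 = 5120149 / 2499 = 2048.88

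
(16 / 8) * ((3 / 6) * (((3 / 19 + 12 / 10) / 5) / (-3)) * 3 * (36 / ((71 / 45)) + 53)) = -694407 / 33725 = -20.59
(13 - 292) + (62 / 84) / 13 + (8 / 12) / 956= -6066721 / 21749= -278.94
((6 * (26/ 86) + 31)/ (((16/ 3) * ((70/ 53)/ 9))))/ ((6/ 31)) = 20864457/ 96320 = 216.62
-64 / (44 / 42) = -672 / 11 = -61.09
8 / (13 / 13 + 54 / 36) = 16 / 5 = 3.20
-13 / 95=-0.14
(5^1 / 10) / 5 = 1 / 10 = 0.10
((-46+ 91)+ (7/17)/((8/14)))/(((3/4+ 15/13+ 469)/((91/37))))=3677947/15402323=0.24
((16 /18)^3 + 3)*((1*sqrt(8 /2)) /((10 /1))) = 0.74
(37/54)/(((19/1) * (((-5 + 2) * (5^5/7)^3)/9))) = -12691/10437011718750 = -0.00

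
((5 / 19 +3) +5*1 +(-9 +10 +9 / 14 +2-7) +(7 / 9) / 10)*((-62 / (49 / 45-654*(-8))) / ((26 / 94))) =-86918792 / 407160481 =-0.21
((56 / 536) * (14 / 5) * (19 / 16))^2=866761 / 7182400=0.12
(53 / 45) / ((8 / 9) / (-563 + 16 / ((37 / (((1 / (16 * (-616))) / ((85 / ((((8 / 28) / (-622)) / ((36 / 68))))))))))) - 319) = -66625064656867 / 18045425221209045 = -0.00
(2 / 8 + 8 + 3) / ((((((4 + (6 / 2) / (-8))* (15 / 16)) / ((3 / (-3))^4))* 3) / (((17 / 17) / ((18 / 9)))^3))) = 4 / 29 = 0.14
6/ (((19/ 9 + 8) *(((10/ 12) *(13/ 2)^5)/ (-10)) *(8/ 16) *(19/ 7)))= -41472/ 91709371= -0.00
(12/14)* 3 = 18/7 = 2.57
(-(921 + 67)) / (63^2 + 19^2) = -494 / 2165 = -0.23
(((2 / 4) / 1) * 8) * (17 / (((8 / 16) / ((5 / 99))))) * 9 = 680 / 11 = 61.82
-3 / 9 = -1 / 3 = -0.33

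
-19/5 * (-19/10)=361/50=7.22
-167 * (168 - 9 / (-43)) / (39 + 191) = -1207911 / 9890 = -122.13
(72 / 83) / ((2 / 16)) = 576 / 83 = 6.94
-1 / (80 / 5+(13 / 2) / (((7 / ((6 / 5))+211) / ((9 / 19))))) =-24719 / 395855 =-0.06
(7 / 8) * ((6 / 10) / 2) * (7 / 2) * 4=147 / 40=3.68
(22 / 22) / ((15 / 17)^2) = 289 / 225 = 1.28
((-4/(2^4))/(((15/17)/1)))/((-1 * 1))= 17/60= 0.28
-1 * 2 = -2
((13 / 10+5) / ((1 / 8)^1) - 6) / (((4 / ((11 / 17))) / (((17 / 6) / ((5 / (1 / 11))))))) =37 / 100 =0.37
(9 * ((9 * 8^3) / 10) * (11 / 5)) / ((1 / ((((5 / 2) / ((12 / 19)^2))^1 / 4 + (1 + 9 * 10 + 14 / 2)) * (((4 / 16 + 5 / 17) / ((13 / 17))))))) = 420149763 / 650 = 646384.25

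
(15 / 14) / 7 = 15 / 98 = 0.15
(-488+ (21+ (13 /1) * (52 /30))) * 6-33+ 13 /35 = -2699.43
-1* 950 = -950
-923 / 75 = -12.31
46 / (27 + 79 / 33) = 759 / 485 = 1.56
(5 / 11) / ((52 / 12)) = 15 / 143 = 0.10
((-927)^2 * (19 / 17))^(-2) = 289 / 266579125217001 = 0.00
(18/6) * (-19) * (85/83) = -4845/83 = -58.37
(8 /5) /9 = 8 /45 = 0.18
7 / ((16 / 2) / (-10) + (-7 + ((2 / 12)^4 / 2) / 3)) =-272160 / 303259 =-0.90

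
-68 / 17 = -4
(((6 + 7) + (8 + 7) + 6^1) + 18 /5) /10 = 94 /25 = 3.76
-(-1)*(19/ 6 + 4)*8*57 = 3268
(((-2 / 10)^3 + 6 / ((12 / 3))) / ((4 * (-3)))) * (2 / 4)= -373 / 6000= -0.06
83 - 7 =76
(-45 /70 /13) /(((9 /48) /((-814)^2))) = -174750.59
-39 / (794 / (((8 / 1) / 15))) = -52 / 1985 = -0.03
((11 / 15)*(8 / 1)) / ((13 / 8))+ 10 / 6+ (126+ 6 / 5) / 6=1721 / 65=26.48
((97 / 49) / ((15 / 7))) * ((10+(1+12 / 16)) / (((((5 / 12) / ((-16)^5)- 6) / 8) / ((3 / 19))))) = -114730991616 / 50205822205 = -2.29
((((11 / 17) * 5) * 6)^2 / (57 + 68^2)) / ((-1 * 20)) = -5445 / 1352809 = -0.00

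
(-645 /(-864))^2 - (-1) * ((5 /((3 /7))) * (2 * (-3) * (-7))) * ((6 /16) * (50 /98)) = 7822225 /82944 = 94.31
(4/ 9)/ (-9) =-4/ 81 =-0.05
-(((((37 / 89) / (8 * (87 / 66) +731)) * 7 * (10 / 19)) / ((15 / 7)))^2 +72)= -123288665376114508 / 1712342552572521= -72.00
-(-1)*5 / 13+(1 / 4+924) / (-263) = -42801 / 13676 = -3.13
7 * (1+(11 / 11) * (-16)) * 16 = -1680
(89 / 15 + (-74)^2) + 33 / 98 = 8058937 / 1470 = 5482.27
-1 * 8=-8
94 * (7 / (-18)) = -329 / 9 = -36.56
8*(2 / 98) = 0.16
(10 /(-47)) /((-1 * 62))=0.00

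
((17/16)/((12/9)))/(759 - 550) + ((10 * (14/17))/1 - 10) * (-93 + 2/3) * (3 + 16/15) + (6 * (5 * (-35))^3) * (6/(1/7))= -1350561837.37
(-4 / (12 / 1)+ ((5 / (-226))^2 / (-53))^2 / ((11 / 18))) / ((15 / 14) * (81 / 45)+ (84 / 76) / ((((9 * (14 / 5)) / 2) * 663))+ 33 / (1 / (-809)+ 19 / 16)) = -54571158709256544429165 / 4870006749032103880907948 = -0.01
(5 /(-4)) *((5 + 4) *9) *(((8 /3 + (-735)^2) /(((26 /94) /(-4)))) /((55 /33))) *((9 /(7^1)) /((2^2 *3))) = 18509820543 /364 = 50851155.34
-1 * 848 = -848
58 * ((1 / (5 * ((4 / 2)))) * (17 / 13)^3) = 142477 / 10985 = 12.97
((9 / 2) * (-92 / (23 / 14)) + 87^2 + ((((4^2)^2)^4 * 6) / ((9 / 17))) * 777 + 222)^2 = 1430464501895310365119693225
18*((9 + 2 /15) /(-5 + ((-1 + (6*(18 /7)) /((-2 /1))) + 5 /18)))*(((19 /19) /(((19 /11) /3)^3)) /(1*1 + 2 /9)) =-3045327516 /58061435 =-52.45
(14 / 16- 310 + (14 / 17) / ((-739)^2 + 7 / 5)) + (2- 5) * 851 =-265721997457 / 92840808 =-2862.12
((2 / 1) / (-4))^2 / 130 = 1 / 520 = 0.00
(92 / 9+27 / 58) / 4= 5579 / 2088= 2.67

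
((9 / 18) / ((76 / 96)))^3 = 1728 / 6859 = 0.25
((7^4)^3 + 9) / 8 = 6920643605 / 4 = 1730160901.25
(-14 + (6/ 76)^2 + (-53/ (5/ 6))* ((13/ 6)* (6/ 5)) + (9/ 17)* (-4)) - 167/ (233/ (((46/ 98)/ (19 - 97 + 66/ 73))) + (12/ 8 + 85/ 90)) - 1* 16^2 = -77623341419413461/ 177438143880100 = -437.47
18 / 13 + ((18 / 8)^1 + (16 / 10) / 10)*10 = 3313 / 130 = 25.48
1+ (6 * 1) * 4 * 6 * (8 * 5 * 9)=51841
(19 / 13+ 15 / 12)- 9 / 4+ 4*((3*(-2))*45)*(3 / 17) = -42018 / 221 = -190.13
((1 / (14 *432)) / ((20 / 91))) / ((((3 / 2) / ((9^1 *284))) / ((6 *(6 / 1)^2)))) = 2769 / 10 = 276.90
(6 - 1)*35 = 175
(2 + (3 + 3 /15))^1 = 26 /5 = 5.20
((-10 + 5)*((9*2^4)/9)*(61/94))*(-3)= 155.74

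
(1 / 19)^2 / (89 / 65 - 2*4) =-65 / 155591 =-0.00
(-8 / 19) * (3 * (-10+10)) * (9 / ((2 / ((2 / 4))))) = 0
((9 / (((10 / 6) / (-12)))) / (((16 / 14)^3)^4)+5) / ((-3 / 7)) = 4841532735767 / 257698037760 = 18.79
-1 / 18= -0.06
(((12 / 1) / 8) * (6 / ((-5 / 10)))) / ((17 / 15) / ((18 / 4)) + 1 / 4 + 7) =-9720 / 4051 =-2.40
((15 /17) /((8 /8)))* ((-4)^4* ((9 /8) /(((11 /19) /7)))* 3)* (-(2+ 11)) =-22407840 /187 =-119828.02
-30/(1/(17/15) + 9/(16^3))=-696320/20531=-33.92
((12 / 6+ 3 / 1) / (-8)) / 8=-5 / 64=-0.08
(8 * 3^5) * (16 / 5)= 31104 / 5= 6220.80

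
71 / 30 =2.37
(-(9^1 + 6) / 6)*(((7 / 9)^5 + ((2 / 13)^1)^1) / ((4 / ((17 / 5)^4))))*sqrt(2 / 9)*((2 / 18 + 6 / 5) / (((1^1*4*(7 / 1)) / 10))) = -1658622742271*sqrt(2) / 290166786000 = -8.08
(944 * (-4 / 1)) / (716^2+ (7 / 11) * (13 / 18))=-747648 / 101505979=-0.01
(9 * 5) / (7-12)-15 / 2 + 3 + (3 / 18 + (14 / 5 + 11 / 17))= -2521 / 255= -9.89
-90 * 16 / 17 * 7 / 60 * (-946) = 158928 / 17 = 9348.71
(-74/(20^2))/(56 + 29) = -37/17000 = -0.00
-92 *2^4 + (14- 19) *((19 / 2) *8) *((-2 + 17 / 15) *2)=-2440 / 3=-813.33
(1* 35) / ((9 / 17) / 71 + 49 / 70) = 422450 / 8539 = 49.47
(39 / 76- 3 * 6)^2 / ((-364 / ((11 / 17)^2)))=-213715161 / 607612096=-0.35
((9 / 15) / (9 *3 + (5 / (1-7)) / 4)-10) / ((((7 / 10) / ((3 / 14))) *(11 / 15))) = -4.17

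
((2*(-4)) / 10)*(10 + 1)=-44 / 5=-8.80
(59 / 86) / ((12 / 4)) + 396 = 102227 / 258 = 396.23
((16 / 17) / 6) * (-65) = -520 / 51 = -10.20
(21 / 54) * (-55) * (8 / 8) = -385 / 18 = -21.39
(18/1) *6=108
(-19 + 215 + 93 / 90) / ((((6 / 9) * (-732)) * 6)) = -5911 / 87840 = -0.07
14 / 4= 7 / 2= 3.50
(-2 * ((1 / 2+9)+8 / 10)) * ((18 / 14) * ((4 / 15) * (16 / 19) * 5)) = -19776 / 665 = -29.74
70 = 70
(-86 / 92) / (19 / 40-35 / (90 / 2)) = 7740 / 2507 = 3.09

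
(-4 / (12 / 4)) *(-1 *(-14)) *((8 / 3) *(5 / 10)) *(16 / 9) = -3584 / 81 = -44.25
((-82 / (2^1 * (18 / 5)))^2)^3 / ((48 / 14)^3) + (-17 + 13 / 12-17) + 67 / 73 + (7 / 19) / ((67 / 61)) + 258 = 2375637882793093136479 / 43693820431663104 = 54370.11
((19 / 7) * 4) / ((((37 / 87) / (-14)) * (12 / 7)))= -7714 / 37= -208.49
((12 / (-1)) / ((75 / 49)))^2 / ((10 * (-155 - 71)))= -9604 / 353125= -0.03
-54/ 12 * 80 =-360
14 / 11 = 1.27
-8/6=-4/3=-1.33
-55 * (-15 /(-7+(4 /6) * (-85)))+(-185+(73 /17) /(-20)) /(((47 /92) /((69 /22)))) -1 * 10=-19473584491 /16786990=-1160.04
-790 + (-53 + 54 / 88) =-37065 / 44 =-842.39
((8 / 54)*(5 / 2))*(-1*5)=-50 / 27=-1.85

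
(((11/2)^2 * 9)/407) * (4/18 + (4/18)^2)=121/666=0.18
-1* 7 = -7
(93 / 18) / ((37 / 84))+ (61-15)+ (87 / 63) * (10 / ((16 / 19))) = 460783 / 6216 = 74.13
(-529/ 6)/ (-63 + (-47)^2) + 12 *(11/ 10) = 847171/ 64380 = 13.16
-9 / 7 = -1.29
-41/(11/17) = -697/11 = -63.36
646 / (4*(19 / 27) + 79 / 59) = 1029078 / 6617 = 155.52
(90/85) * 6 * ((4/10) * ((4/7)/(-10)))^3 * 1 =-6912/91109375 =-0.00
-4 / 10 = -2 / 5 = -0.40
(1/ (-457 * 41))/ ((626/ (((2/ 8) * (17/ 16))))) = -17/ 750679168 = -0.00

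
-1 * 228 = -228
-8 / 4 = -2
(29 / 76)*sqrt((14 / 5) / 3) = 29*sqrt(210) / 1140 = 0.37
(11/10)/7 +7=501/70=7.16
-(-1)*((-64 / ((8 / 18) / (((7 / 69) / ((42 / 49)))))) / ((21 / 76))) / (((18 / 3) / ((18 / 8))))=-532 / 23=-23.13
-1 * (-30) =30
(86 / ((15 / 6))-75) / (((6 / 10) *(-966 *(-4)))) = -29 / 1656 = -0.02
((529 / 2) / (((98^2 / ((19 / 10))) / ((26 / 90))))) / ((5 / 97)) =12674311 / 43218000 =0.29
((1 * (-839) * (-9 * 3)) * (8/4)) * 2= 90612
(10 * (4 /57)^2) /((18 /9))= 80 /3249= 0.02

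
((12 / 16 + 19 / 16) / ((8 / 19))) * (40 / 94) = 2945 / 1504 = 1.96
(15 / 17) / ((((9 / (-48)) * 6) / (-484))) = 19360 / 51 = 379.61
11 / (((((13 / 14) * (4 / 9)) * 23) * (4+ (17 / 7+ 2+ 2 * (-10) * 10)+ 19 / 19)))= -4851 / 797732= -0.01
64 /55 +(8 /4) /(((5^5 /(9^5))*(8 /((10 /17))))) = 921539 /233750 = 3.94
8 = 8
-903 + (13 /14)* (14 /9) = -8114 /9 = -901.56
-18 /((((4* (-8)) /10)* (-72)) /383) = -1915 /64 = -29.92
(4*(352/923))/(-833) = -1408/768859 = -0.00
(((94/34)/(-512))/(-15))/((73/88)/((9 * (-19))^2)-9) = -5039199/125983866560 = -0.00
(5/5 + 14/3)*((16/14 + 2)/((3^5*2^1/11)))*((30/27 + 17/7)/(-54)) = -458711/17360406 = -0.03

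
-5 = -5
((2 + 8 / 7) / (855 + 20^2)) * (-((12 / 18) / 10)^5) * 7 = -22 / 953015625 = -0.00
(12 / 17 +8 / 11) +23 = 24.43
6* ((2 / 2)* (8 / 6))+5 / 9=77 / 9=8.56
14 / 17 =0.82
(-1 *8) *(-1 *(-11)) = -88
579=579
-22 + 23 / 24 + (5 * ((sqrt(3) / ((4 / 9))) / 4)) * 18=-505 / 24 + 405 * sqrt(3) / 8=66.64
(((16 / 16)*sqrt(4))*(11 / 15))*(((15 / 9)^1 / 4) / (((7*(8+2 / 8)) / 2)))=4 / 189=0.02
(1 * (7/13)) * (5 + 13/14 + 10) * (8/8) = 223/26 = 8.58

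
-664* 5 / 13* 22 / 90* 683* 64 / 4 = -79818112 / 117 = -682206.09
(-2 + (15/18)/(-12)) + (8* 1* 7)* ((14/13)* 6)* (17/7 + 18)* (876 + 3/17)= 7927473947/1224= 6476694.40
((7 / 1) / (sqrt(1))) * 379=2653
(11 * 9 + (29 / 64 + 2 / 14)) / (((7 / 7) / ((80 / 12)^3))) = 1859125 / 63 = 29509.92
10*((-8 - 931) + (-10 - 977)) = -19260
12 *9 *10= 1080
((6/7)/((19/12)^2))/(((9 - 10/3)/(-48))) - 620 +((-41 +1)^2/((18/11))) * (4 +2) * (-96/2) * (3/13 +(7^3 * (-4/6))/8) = 13375495451956/1675401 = 7983459.16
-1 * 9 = -9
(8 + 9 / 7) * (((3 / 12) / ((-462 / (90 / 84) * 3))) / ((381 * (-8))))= 325 / 552004992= 0.00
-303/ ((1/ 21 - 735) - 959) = 6363/ 35573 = 0.18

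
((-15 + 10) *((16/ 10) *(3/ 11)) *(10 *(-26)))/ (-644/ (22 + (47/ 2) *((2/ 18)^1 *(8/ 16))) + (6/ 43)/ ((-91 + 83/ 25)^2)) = -180278881669120/ 8781709628483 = -20.53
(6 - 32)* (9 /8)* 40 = -1170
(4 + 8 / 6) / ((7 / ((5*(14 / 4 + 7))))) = 40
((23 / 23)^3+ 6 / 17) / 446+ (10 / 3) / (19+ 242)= 93829 / 5936706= 0.02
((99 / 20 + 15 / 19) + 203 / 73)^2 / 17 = 55862740609 / 13081629200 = 4.27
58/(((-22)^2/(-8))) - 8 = -1084/121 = -8.96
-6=-6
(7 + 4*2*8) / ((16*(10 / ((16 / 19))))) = 71 / 190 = 0.37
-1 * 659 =-659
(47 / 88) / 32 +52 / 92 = 37689 / 64768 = 0.58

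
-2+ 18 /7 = 4 /7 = 0.57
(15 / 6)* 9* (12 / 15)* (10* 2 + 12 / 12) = 378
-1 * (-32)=32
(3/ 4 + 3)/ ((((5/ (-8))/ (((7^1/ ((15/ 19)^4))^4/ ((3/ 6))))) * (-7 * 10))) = 197870809707388121029166/ 10947347259521484375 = 18074.77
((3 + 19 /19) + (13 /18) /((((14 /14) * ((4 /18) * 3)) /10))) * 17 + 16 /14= 10639 /42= 253.31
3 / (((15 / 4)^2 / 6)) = 32 / 25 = 1.28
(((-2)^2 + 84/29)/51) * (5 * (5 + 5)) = 10000/1479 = 6.76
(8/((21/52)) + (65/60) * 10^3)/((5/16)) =3530.06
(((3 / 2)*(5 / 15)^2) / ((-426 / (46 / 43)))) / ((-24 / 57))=437 / 439632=0.00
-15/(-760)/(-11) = -3/1672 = -0.00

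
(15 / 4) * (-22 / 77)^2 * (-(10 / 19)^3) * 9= -135000 / 336091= -0.40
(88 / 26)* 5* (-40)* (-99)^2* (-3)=258746400 / 13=19903569.23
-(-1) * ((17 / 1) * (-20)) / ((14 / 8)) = -1360 / 7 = -194.29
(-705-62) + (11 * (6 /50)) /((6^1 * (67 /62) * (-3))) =-3854516 /5025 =-767.07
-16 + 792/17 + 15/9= 1645/51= 32.25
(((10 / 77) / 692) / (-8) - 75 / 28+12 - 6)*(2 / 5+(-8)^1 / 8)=-2123733 / 1065680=-1.99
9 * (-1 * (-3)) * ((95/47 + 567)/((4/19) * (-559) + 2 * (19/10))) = -68598360/508493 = -134.91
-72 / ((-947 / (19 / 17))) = 1368 / 16099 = 0.08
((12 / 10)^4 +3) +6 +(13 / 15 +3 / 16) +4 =483833 / 30000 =16.13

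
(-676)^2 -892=456084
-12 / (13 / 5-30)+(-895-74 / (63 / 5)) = -7771655 / 8631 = -900.44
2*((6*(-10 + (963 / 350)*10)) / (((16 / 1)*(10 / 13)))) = 23907 / 1400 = 17.08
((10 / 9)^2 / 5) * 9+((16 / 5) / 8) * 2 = 136 / 45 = 3.02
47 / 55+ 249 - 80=9342 / 55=169.85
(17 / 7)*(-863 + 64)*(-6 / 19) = 81498 / 133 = 612.77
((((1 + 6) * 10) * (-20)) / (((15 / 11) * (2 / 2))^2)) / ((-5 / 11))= 74536 / 45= 1656.36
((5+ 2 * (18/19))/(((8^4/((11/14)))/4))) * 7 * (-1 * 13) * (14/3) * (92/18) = -11.48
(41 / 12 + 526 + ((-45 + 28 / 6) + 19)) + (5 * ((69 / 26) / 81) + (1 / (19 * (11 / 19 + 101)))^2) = 508.25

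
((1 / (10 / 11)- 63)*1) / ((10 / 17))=-10523 / 100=-105.23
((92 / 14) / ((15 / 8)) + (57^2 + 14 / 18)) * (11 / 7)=11272624 / 2205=5112.30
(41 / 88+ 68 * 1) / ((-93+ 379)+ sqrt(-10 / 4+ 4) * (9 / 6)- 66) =120500 / 387173- 18075 * sqrt(6) / 17035612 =0.31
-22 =-22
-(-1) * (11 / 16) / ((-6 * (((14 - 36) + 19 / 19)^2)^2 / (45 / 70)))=-11 / 29042496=-0.00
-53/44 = -1.20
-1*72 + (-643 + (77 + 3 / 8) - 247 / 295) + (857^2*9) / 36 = 431818139 / 2360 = 182973.79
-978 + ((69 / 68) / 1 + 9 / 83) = -976.88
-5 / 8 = -0.62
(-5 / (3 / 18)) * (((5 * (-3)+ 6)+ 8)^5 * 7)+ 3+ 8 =221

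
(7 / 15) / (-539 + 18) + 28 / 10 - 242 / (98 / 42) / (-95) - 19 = -15704392 / 1039395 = -15.11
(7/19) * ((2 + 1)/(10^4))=21/190000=0.00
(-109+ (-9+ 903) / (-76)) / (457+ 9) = -4589 / 17708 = -0.26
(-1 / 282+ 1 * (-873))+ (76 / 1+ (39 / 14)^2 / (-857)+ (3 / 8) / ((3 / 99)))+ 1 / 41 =-1523791247191 / 1942092264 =-784.61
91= 91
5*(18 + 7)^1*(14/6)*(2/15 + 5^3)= 328475/9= 36497.22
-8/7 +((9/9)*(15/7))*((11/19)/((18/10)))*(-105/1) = -9777/133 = -73.51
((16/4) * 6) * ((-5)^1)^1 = -120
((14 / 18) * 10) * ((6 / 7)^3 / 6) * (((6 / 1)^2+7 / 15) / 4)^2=67.85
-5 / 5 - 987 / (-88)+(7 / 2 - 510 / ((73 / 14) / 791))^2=2806679148431913 / 468952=5985003046.01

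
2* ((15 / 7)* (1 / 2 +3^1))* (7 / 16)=105 / 16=6.56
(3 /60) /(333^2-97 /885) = 177 /392546672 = 0.00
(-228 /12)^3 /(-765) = 8.97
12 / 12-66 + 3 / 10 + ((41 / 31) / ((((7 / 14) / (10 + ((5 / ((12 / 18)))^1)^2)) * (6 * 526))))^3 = -2423590201243965803 / 37458989400522240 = -64.70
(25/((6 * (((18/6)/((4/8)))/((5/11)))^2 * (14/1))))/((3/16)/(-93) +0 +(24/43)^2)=35824375/6491297043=0.01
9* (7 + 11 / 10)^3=4782969 / 1000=4782.97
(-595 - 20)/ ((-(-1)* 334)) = -615/ 334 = -1.84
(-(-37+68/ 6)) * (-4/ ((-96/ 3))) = 77/ 24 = 3.21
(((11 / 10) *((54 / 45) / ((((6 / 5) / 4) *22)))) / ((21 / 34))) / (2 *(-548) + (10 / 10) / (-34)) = -1156 / 3912825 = -0.00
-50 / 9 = -5.56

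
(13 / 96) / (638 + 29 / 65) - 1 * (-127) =505956653 / 3983904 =127.00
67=67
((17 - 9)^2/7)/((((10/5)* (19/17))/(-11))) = -5984/133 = -44.99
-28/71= -0.39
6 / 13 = 0.46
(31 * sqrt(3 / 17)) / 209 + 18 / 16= 31 * sqrt(51) / 3553 + 9 / 8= 1.19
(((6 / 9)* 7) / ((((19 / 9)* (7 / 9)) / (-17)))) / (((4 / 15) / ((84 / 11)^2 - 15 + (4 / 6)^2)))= -36454545 / 4598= -7928.35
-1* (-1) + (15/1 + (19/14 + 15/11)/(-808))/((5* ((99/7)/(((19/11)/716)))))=69337324279/69301869120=1.00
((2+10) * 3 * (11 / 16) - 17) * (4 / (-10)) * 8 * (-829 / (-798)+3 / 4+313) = -15574493 / 1995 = -7806.76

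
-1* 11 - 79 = -90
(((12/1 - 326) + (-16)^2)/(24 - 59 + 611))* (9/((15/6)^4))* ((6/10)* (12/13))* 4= -2088/40625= -0.05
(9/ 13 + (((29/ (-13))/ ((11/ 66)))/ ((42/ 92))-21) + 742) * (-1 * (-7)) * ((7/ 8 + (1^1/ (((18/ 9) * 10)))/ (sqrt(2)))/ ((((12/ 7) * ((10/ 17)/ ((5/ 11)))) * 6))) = 1249619 * sqrt(2)/ 137280 + 8747333/ 27456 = 331.47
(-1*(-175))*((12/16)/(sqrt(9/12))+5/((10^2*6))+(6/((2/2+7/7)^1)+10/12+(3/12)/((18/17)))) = 175*sqrt(3)/2+12845/18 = 865.17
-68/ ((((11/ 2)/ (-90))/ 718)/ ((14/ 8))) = 15379560/ 11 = 1398141.82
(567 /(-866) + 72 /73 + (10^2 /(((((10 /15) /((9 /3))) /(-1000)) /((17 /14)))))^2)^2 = 855474881399519574518524077411813921 /9595633773124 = 89152514740150104589735.21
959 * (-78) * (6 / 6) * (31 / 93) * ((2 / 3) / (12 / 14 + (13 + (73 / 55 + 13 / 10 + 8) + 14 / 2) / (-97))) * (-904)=3367075391680 / 121311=27755730.24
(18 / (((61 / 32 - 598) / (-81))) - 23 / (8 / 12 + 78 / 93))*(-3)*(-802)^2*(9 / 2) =4251021586137 / 38150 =111429137.25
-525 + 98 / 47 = -24577 / 47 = -522.91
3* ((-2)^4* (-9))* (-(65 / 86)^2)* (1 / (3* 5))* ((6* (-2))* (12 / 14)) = -2190240 / 12943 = -169.22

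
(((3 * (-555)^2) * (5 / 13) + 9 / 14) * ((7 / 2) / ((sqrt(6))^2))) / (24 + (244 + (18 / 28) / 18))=7943817 / 10270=773.50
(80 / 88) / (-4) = -5 / 22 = -0.23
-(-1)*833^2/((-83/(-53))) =36776117/83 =443085.75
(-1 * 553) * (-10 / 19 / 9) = 5530 / 171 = 32.34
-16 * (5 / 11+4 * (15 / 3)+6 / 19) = -69456 / 209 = -332.33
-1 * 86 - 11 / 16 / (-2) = -2741 / 32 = -85.66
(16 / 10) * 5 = 8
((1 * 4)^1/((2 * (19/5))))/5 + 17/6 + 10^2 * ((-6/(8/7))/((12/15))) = -148955/228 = -653.31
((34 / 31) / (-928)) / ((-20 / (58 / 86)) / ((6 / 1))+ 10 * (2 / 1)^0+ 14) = -51 / 822368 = -0.00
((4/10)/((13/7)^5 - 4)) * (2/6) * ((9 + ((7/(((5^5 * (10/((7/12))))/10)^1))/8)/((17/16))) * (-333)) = -1783988477341/80767265625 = -22.09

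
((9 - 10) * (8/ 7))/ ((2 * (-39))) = 4/ 273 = 0.01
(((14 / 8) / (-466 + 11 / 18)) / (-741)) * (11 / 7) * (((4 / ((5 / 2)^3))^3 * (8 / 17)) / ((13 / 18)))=77856768 / 893115818359375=0.00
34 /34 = 1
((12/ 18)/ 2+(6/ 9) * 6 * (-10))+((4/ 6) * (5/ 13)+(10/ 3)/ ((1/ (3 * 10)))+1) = 61.59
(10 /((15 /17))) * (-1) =-34 /3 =-11.33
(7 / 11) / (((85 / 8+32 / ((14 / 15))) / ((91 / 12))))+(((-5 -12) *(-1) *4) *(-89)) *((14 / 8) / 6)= -292982179 / 165990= -1765.06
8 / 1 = 8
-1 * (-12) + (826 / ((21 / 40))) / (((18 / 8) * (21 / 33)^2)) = 2300356 / 1323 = 1738.74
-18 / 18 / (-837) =1 / 837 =0.00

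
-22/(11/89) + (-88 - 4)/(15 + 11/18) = -51674/281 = -183.89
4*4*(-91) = -1456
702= 702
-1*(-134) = 134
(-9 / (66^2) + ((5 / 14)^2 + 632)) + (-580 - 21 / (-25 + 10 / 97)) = 36116093 / 681835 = 52.97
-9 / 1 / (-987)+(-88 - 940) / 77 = -48283 / 3619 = -13.34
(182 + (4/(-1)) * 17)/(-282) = -19/47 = -0.40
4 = 4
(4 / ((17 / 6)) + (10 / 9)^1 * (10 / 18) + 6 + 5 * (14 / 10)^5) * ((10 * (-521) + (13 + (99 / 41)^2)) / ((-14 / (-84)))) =-524510524934168 / 482236875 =-1087661.59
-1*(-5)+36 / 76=104 / 19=5.47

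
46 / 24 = 23 / 12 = 1.92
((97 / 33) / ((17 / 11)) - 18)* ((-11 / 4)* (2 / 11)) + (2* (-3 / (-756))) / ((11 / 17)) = 94970 / 11781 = 8.06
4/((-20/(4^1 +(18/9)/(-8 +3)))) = -18/25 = -0.72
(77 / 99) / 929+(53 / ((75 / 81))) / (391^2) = 38718766 / 31955951025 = 0.00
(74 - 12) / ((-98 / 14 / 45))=-2790 / 7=-398.57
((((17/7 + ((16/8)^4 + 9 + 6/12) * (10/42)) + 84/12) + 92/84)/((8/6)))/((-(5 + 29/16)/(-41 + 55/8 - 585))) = 3452241/3052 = 1131.14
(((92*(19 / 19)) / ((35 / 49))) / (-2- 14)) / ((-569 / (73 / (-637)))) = -1679 / 1035580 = -0.00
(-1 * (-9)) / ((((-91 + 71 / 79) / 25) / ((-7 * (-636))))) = -11117.49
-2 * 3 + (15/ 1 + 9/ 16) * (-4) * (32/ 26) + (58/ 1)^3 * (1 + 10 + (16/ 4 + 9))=60873870/ 13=4682605.38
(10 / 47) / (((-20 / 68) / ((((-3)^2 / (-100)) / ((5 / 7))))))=1071 / 11750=0.09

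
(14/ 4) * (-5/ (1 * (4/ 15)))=-525/ 8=-65.62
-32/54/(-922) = 0.00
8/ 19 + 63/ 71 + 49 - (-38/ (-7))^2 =1377478/ 66101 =20.84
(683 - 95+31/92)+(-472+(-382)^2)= 13435711/92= 146040.34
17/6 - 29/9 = -7/18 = -0.39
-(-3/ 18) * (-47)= -47/ 6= -7.83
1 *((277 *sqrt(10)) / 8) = 277 *sqrt(10) / 8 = 109.49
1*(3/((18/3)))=1/2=0.50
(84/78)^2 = 196/169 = 1.16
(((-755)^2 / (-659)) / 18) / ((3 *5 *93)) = -114005 / 3309498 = -0.03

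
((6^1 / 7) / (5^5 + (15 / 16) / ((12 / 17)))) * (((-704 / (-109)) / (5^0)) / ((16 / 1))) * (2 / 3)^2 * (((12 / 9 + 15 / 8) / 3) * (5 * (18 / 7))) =61952 / 91598913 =0.00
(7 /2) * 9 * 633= 39879 /2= 19939.50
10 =10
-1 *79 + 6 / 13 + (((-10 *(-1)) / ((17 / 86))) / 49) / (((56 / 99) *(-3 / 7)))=-1793221 / 21658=-82.80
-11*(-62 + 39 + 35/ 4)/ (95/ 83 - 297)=-52041/ 98224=-0.53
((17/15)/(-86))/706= -17/910740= -0.00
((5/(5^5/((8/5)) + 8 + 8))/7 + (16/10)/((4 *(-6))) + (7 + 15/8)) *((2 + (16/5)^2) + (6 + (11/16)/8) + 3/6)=780222133669/4704896000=165.83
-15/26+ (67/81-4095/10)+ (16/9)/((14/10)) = -3007220/7371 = -407.98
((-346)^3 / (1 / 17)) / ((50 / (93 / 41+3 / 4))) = -8714097711 / 205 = -42507793.71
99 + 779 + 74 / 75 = 65924 / 75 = 878.99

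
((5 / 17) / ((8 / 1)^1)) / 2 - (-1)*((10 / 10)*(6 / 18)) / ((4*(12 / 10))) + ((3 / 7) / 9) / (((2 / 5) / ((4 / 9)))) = 7235 / 51408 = 0.14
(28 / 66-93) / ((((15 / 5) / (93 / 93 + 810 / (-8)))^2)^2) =-78993017691055 / 684288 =-115438262.39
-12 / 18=-2 / 3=-0.67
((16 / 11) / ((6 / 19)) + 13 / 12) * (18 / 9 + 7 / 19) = 11265 / 836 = 13.47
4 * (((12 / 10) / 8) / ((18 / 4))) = 2 / 15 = 0.13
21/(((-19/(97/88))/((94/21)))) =-4559/836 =-5.45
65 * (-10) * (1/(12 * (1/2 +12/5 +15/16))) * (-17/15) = 44200/2763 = 16.00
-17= -17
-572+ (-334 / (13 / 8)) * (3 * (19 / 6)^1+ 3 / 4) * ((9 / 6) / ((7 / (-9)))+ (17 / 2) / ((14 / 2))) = 84888 / 91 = 932.84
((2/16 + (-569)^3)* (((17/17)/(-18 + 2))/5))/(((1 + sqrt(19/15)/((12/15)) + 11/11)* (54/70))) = 1146257833/388 - 1146257833* sqrt(285)/9312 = 876195.08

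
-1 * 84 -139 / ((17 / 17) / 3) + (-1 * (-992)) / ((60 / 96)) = 5431 / 5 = 1086.20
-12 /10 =-6 /5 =-1.20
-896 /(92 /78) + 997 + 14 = 5781 /23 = 251.35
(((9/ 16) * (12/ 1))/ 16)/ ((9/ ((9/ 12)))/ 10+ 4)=135/ 1664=0.08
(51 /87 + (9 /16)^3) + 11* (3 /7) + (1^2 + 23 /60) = 85582621 /12472320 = 6.86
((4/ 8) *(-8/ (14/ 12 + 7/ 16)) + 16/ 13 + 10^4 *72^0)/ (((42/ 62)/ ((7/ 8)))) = 38783852/ 3003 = 12915.04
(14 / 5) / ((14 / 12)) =2.40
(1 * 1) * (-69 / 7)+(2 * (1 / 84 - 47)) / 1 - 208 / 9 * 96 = -4645 / 2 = -2322.50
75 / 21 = 3.57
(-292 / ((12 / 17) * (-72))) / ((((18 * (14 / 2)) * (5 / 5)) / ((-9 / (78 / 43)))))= -53363 / 235872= -0.23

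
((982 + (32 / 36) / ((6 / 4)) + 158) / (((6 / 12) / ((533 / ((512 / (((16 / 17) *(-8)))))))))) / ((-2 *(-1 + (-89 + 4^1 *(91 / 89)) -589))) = -365217463 / 27570753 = -13.25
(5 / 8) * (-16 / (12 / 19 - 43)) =38 / 161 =0.24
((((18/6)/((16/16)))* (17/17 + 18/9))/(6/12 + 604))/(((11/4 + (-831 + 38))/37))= -888/1273883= -0.00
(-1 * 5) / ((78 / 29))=-145 / 78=-1.86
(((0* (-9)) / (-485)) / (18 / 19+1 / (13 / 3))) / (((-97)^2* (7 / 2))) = 0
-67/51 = -1.31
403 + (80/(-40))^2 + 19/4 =1647/4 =411.75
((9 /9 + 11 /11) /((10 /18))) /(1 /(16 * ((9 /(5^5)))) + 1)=2592 /16345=0.16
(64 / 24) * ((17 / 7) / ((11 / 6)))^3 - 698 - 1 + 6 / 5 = -1578694197 / 2282665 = -691.60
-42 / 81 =-14 / 27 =-0.52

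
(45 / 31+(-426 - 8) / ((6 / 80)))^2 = 289470900625 / 8649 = 33468713.22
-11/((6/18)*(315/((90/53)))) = -66/371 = -0.18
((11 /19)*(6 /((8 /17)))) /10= 561 /760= 0.74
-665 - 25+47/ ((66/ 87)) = -13817/ 22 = -628.05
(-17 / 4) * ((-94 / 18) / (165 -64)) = 799 / 3636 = 0.22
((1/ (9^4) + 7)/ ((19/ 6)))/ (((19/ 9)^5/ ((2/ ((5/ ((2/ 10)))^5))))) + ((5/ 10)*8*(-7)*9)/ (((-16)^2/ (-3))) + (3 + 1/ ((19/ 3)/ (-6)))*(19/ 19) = 147187643022532461/ 29403675625000000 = 5.01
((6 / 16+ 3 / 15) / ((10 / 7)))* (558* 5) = 44919 / 40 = 1122.98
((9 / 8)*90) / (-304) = -405 / 1216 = -0.33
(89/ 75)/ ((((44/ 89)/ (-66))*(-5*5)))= 7921/ 1250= 6.34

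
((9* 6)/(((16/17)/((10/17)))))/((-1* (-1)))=135/4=33.75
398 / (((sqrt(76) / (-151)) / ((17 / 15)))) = -7812.88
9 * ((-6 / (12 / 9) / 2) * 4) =-81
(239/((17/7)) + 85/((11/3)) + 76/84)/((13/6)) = 56.54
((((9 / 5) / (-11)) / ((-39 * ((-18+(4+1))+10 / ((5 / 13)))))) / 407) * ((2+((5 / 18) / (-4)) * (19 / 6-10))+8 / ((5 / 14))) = 4133 / 209523600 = 0.00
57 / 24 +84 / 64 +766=12315 / 16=769.69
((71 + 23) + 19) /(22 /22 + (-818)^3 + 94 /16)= -8 /38749977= -0.00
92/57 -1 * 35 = -1903/57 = -33.39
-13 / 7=-1.86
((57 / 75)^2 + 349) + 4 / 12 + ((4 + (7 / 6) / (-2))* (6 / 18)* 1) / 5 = 7878121 / 22500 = 350.14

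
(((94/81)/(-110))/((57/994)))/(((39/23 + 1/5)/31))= -16654967/5535783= -3.01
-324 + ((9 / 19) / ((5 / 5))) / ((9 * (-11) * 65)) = -4401541 / 13585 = -324.00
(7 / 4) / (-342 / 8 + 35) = -7 / 31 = -0.23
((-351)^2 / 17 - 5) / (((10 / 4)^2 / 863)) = 424996432 / 425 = 999991.60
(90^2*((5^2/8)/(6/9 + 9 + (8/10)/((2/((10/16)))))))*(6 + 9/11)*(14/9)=5062500/187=27072.19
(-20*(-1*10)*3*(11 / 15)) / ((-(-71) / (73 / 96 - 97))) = -508145 / 852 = -596.41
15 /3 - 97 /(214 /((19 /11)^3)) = 758847 /284834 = 2.66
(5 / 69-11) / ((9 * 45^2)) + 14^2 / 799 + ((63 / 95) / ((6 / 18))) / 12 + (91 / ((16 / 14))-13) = 10237922211703 / 152723896200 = 67.04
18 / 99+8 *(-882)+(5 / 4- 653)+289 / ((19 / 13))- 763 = -6916087 / 836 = -8272.83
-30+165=135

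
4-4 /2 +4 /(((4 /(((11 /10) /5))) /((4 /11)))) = 52 /25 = 2.08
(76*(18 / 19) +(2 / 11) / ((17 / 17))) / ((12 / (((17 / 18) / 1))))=6749 / 1188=5.68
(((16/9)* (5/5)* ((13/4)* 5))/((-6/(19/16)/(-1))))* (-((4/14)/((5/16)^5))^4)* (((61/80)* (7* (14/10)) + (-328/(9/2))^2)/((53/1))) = -6434053983625996888619278093254656/132704883098602294921875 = -48483927896.20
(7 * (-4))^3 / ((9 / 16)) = -351232 / 9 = -39025.78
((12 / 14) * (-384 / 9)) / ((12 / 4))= -256 / 21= -12.19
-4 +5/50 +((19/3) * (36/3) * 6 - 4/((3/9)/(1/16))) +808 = 25187/20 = 1259.35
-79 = -79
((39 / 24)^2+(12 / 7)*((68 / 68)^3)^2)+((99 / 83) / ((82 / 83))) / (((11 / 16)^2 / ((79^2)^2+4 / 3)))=20101982571805 / 202048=99491123.75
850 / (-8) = -425 / 4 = -106.25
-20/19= -1.05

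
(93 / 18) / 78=31 / 468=0.07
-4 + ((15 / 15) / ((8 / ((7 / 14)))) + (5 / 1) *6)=417 / 16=26.06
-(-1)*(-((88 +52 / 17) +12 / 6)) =-1582 / 17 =-93.06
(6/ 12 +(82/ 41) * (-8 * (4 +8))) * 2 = -383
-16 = -16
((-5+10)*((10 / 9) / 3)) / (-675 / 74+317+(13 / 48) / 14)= 414400 / 68900121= 0.01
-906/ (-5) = 906/ 5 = 181.20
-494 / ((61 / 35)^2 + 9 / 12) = -2420600 / 18559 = -130.43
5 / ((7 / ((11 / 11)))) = 0.71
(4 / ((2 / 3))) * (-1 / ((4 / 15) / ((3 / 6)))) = -45 / 4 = -11.25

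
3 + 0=3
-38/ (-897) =38/ 897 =0.04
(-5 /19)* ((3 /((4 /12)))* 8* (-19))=360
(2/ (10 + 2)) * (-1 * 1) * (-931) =931/ 6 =155.17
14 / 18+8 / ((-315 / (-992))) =909 / 35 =25.97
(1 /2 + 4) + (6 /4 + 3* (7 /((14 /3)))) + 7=35 /2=17.50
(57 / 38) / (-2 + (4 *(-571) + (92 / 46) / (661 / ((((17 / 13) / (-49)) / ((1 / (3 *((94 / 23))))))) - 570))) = -12416891 / 18923348276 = -0.00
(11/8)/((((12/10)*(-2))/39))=-715/32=-22.34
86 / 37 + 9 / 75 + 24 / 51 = 45837 / 15725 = 2.91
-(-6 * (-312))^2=-3504384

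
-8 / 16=-1 / 2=-0.50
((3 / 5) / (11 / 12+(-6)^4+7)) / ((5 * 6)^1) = 6 / 391175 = 0.00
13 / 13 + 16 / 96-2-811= -4871 / 6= -811.83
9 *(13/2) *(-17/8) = -1989/16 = -124.31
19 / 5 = 3.80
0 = 0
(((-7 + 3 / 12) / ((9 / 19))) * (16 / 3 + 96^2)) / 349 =-131404 / 349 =-376.52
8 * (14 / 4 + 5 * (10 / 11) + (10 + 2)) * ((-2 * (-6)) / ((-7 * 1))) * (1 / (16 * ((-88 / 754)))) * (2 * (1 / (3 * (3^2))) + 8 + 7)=97643 / 44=2219.16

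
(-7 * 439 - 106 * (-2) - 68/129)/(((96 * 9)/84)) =-2583959/9288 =-278.20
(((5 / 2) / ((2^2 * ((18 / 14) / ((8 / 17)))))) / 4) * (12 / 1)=35 / 51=0.69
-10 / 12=-5 / 6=-0.83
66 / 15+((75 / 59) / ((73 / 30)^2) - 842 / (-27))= 1519542944 / 42445485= 35.80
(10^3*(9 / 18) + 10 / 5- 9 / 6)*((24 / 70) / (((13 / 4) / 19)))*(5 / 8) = 627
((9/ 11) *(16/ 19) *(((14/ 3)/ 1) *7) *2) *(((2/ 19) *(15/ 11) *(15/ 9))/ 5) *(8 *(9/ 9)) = 752640/ 43681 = 17.23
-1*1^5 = -1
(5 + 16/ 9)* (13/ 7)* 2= 1586/ 63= 25.17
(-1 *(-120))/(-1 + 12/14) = -840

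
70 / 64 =35 / 32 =1.09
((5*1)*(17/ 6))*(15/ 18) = 425/ 36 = 11.81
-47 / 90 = -0.52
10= 10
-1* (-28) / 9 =28 / 9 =3.11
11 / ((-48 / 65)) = -715 / 48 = -14.90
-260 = -260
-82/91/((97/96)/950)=-7478400/8827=-847.22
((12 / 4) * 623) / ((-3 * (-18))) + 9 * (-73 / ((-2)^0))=-11203 / 18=-622.39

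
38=38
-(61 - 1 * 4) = -57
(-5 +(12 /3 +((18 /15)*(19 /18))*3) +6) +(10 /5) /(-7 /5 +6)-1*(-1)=1177 /115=10.23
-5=-5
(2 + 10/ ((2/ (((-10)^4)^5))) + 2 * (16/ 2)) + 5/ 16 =8000000000000000000293/ 16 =500000000000000000018.31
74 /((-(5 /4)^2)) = -1184 /25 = -47.36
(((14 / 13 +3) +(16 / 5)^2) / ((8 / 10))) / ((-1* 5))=-4653 / 1300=-3.58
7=7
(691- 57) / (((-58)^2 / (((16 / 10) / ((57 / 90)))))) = 7608 / 15979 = 0.48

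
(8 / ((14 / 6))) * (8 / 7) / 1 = 192 / 49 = 3.92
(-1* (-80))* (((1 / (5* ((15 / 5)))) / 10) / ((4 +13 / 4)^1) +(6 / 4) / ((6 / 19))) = 165332 / 435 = 380.07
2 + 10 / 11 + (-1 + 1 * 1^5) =32 / 11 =2.91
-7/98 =-1/14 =-0.07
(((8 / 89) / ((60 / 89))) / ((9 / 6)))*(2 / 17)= 8 / 765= 0.01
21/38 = 0.55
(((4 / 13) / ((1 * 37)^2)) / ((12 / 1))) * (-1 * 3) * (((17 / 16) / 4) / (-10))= 17 / 11390080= 0.00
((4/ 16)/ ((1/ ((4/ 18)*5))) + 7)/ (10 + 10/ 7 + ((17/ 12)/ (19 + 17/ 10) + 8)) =63273/ 169507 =0.37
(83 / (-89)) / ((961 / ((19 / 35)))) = -1577 / 2993515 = -0.00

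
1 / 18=0.06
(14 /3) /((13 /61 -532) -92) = -854 /114153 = -0.01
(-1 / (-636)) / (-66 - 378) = -1 / 282384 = -0.00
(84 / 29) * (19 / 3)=532 / 29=18.34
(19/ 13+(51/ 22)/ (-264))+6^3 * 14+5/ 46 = 1751388605/ 578864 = 3025.56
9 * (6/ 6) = 9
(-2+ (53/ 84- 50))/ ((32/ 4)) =-4315/ 672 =-6.42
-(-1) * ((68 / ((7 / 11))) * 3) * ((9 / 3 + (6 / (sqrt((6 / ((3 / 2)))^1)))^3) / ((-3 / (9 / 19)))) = -201960 / 133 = -1518.50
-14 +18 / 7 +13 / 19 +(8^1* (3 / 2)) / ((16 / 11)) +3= 0.51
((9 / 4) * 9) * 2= 40.50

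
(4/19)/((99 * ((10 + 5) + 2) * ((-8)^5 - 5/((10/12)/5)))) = -2/524390823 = -0.00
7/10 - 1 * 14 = -133/10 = -13.30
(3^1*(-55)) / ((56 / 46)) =-3795 / 28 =-135.54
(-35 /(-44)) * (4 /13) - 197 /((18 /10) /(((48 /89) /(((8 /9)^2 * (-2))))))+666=71637461 /101816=703.60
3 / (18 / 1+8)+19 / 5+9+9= 2849 / 130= 21.92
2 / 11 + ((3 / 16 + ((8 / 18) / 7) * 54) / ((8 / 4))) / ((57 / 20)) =9553 / 11704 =0.82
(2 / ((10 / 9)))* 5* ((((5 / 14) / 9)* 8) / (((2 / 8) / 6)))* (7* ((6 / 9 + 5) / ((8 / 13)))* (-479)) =-2117180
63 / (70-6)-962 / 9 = -61001 / 576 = -105.90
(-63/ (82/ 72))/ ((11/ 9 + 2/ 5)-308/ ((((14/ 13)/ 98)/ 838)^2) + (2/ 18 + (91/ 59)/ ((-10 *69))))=30776760/ 996518218119902309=0.00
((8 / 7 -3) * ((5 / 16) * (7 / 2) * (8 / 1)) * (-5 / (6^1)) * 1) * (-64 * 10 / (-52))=500 / 3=166.67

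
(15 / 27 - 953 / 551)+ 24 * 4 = 470242 / 4959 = 94.83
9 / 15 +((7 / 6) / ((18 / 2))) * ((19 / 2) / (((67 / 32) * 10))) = 0.66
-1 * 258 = -258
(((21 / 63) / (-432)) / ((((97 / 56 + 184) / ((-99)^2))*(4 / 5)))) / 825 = -77 / 1248120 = -0.00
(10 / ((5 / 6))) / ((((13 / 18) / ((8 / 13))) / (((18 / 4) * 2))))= 92.02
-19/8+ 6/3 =-3/8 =-0.38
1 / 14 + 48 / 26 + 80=14909 / 182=81.92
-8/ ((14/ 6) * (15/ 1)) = -0.23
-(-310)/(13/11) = 3410/13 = 262.31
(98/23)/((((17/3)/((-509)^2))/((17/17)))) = 194807.71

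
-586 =-586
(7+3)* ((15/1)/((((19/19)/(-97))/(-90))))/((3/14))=6111000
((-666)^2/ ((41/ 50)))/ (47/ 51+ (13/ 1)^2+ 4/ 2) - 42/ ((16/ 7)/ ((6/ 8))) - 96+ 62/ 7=3831753781/ 1258208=3045.41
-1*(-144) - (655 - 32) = -479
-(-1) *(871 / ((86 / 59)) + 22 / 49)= 2519953 / 4214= 598.00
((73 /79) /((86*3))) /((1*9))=73 /183438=0.00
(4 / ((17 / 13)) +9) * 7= 1435 / 17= 84.41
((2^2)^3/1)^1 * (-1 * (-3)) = 192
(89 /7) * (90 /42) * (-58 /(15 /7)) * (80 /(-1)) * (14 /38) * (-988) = -21473920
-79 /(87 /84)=-76.28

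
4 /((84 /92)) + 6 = 218 /21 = 10.38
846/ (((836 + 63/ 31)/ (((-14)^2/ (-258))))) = -856716/ 1117097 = -0.77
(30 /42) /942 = 5 /6594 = 0.00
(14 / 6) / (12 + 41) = 7 / 159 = 0.04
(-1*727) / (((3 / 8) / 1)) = -5816 / 3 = -1938.67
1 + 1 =2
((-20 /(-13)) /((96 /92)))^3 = 1520875 /474552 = 3.20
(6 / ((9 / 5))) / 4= 5 / 6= 0.83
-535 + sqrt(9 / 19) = -535 + 3 *sqrt(19) / 19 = -534.31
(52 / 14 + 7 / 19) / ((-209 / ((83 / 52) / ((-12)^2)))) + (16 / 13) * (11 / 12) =78261329 / 69381312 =1.13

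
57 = 57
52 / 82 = 26 / 41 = 0.63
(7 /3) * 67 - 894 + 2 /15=-11063 /15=-737.53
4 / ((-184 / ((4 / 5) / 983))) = -2 / 113045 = -0.00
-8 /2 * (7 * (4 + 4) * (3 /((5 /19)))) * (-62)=791616 /5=158323.20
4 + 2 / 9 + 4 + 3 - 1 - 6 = 38 / 9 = 4.22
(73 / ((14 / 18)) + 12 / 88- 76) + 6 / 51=18.11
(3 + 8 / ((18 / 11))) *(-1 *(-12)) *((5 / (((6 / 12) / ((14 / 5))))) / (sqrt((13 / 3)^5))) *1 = 23856 *sqrt(39) / 2197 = 67.81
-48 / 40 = -6 / 5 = -1.20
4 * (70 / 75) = 56 / 15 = 3.73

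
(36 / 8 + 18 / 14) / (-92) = -81 / 1288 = -0.06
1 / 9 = 0.11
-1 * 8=-8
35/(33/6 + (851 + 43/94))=1645/40277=0.04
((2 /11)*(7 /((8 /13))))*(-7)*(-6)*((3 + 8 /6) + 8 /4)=550.14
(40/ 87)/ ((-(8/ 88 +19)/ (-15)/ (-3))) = -220/ 203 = -1.08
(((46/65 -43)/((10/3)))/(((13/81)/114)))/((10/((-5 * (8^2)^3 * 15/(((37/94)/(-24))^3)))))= -171911264996311374495744/42801785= -4016450832513442.48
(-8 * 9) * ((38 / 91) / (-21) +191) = -8759112 / 637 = -13750.57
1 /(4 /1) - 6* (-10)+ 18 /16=491 /8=61.38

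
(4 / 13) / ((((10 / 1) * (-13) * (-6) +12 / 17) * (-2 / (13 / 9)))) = -17 / 59724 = -0.00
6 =6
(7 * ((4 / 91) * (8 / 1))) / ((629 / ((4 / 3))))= 128 / 24531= 0.01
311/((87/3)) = 311/29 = 10.72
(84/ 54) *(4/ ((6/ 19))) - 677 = -17747/ 27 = -657.30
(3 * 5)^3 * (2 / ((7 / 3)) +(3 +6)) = 232875 / 7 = 33267.86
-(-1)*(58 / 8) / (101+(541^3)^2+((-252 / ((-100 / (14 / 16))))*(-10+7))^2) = 290000 / 1002867556898295430329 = 0.00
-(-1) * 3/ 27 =0.11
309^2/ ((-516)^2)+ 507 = 15009697/ 29584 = 507.36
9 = 9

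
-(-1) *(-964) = -964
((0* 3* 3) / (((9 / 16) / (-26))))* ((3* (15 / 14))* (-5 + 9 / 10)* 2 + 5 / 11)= 0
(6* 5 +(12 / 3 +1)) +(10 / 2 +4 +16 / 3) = 148 / 3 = 49.33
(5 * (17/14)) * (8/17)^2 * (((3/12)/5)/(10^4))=1/148750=0.00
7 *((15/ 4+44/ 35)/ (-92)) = -0.38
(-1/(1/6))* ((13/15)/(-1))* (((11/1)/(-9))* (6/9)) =-572/135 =-4.24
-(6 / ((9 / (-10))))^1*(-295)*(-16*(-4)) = -377600 / 3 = -125866.67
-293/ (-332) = 293/ 332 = 0.88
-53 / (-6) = 53 / 6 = 8.83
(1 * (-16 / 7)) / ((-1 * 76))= 4 / 133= 0.03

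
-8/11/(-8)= 0.09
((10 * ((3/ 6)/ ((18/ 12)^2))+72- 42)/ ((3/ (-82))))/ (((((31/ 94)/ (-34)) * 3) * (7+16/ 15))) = 3752.13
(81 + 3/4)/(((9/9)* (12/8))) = 109/2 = 54.50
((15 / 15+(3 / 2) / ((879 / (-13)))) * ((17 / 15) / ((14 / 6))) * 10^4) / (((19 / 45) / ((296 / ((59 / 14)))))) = 259500240000 / 328453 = 790068.11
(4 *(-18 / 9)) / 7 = -8 / 7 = -1.14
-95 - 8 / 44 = -1047 / 11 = -95.18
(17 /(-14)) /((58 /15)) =-255 /812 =-0.31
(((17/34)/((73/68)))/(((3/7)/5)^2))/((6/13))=270725/1971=137.35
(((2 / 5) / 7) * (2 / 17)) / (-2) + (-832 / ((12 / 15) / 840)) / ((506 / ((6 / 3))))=-519792506 / 150535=-3452.97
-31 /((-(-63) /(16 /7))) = -1.12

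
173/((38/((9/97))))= 1557/3686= 0.42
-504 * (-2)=1008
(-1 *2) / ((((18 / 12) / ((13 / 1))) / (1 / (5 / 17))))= -884 / 15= -58.93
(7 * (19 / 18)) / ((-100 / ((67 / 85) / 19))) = -469 / 153000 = -0.00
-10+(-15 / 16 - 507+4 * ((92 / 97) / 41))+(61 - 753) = -76984855 / 63632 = -1209.84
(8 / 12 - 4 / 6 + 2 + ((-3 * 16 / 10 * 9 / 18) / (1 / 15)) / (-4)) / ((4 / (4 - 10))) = -33 / 2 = -16.50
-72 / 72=-1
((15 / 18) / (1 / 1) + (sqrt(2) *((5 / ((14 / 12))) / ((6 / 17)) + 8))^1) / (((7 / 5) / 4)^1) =83.77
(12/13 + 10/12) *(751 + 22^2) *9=19522.50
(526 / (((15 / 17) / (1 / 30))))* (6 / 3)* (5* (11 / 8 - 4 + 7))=31297 / 36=869.36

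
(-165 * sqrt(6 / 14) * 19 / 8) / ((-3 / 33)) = 34485 * sqrt(21) / 56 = 2821.97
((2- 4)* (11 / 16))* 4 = -11 / 2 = -5.50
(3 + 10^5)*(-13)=-1300039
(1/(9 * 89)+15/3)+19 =19225/801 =24.00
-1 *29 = -29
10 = 10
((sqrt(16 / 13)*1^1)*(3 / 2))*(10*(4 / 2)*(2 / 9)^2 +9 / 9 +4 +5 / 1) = 1780*sqrt(13) / 351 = 18.28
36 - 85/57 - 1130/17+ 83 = 49456/969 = 51.04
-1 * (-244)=244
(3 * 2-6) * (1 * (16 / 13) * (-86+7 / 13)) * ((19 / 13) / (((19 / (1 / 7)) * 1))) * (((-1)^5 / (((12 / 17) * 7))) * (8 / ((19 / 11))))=0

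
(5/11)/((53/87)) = 435/583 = 0.75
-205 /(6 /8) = -820 /3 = -273.33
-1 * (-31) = 31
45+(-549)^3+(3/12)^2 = -2647505663/16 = -165469103.94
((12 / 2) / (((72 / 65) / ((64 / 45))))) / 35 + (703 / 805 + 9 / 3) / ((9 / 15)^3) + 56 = 230242 / 3105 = 74.15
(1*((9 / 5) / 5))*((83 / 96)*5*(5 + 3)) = 249 / 20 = 12.45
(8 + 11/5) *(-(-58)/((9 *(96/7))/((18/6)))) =14.38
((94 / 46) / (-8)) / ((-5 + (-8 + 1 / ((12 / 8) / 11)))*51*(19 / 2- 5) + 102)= 1 / 4692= 0.00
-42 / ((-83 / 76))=3192 / 83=38.46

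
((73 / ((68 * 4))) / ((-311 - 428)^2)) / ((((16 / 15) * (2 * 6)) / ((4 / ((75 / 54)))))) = 657 / 5941796480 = 0.00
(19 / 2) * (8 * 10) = 760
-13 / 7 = -1.86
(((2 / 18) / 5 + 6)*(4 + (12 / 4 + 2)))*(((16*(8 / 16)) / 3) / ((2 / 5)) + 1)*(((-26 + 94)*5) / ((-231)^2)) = 2.65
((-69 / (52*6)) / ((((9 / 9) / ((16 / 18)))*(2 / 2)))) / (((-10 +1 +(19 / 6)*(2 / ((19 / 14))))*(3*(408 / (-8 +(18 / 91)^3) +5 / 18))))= -8657683 / 29068590148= -0.00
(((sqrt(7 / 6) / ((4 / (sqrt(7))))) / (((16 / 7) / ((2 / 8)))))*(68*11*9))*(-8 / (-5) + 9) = 1456917*sqrt(6) / 640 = 5576.10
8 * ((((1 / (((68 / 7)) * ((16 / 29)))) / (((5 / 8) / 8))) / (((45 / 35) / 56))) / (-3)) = -636608 / 2295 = -277.39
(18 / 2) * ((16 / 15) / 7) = 48 / 35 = 1.37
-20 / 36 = -5 / 9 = -0.56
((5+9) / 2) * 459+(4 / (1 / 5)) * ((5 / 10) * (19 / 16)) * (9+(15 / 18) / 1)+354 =176821 / 48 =3683.77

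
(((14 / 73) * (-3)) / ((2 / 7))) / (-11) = 0.18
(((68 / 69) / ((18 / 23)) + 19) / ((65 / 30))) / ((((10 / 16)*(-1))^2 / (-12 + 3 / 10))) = -35008 / 125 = -280.06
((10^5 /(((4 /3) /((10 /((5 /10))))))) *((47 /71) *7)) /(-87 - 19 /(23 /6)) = -16100000 /213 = -75586.85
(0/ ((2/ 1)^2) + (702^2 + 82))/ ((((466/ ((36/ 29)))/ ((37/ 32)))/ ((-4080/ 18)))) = -2325189705/ 6757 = -344115.69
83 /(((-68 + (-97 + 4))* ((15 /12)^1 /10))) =-4.12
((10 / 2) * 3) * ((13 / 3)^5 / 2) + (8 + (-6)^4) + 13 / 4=4136479 / 324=12766.91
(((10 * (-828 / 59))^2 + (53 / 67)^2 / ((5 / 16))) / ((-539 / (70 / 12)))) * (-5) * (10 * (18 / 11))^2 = 41551642927728000 / 145589389253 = 285402.96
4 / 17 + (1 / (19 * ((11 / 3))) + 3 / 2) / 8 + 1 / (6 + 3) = 274081 / 511632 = 0.54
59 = 59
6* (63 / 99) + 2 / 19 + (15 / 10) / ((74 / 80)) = 42880 / 7733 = 5.55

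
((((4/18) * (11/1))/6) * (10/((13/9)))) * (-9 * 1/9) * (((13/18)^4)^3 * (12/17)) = -98568821672035/2458266685530624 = -0.04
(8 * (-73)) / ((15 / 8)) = -4672 / 15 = -311.47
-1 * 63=-63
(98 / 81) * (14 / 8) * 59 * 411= 51342.02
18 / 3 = 6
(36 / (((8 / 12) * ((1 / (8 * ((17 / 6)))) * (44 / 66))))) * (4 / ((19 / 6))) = 44064 / 19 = 2319.16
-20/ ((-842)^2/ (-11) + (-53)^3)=220/ 2346611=0.00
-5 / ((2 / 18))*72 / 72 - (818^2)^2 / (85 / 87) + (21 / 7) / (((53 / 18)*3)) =-2064468862331931 / 4505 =-458261678653.04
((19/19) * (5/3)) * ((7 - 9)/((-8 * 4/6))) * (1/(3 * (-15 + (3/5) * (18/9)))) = -25/1656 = -0.02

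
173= 173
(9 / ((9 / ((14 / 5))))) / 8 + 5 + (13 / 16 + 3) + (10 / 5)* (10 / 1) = 2333 / 80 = 29.16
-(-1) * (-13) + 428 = 415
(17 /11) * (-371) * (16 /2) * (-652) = 32897312 /11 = 2990664.73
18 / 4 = 9 / 2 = 4.50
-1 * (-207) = 207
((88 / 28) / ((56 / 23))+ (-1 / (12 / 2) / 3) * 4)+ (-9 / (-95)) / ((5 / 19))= 63001 / 44100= 1.43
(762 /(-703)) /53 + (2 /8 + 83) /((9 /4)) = 1377821 /37259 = 36.98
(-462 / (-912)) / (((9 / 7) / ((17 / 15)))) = 9163 / 20520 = 0.45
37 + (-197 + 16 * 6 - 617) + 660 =-21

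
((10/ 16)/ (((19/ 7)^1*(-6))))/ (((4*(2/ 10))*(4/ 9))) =-525/ 4864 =-0.11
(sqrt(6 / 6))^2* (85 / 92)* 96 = 2040 / 23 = 88.70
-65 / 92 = -0.71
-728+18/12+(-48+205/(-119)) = -184741/238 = -776.22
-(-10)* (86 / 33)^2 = 73960 / 1089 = 67.92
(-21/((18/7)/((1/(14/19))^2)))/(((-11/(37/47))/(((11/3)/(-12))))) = -13357/40608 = -0.33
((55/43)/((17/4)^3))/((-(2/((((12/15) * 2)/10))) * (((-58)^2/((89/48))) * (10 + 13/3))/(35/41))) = -13706/313230127897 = -0.00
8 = 8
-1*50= -50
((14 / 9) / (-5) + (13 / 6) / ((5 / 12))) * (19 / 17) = 836 / 153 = 5.46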